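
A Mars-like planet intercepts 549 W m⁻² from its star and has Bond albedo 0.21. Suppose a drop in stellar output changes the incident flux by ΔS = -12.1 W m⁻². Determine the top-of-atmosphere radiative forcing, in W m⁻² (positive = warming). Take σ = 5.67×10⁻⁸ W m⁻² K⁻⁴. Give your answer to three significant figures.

-2.39 W m⁻²

TOA radiative forcing: ΔF = (1−α)ΔS/4 = 0.79·(-12.1)/4 = -2.390 W m⁻².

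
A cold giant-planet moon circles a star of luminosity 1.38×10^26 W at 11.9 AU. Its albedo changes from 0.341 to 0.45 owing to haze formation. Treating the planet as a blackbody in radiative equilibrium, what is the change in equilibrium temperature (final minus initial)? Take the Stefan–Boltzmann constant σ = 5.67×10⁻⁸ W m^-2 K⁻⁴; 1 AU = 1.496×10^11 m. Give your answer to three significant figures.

d = 11.9 × 1.496×10^11 m = 1.780×10^12 m.
Flux at the orbit: S = L/(4πd²) = 1.38×10^26/(4π·(1.78×10^12)²) = 3.465 W m^-2.
Initial: T₁ = [S(1−0.341)/(4σ)]^(1/4) = 56.33 K.
With α = 0.45, T₂ = 53.84 K.
Change: 53.84 − 56.33 = -2.489 K.

-2.49 kelvin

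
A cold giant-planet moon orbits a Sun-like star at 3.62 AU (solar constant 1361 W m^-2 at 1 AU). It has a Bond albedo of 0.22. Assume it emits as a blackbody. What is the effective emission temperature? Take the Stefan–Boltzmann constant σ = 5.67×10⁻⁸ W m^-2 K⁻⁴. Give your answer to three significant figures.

Flux at the orbit: S = 1361/(3.62)² = 103.9 W m^-2.
Averaging over the sphere, the absorbed flux is S(1−α)/4 = 20.25 W m^-2.
Set σT⁴ = 20.25 → T = (20.25/σ)^(1/4) = 137.5 K.

137 K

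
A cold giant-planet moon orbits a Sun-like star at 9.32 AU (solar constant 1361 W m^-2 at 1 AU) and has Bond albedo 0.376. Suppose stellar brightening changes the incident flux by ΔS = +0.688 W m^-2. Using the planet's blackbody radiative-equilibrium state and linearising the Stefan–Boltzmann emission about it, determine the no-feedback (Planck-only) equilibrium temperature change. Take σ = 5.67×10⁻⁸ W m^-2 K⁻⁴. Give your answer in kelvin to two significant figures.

Irradiance scales as 1/d², so S = 1361 W m^-2 × (1/9.32)² = 15.67 W m^-2.
Reference equilibrium: T_e = [S(1−α)/(4σ)]^(1/4) = 81.03 K.
TOA radiative forcing: ΔF = (1−α)ΔS/4 = 0.624·(+0.688)/4 = 0.1073 W m^-2.
The Planck feedback parameter is 4σT_e³ = 0.1207 W m^-2/K.
So ΔT₀ = 0.1073/0.1207 = 0.889 K.

0.89 kelvin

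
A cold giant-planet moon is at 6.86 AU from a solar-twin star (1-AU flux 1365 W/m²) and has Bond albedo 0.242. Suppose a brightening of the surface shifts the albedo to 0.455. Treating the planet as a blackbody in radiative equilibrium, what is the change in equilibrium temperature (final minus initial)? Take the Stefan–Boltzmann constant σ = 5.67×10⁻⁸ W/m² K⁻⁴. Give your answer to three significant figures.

-7.86 kelvin

By the inverse-square law, S = 1365/6.86² = 29.01 W/m².
Before: T₁ = [29.01·0.758/(4σ)]^(1/4) = 99.23 K.
After:  T₂ = [29.01·0.545/(4σ)]^(1/4) = 91.37 K.
Change: 91.37 − 99.23 = -7.855 K.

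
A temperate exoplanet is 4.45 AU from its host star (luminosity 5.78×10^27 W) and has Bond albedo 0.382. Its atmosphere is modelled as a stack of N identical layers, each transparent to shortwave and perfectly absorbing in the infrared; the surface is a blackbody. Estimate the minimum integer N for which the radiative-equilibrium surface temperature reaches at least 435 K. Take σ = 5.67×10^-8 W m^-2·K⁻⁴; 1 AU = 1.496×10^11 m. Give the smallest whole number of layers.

d = 4.45 × 1.496×10^11 m = 6.657×10^11 m.
Flux at the orbit: S = L/(4πd²) = 5.78×10^27/(4π·(6.66×10^11)²) = 1038 W m^-2.
OLR = S(1−α)/4 = 160.3 W m^-2; the top layer radiates at T_e = 230.6 K.
Since T_s⁴ = (N+1)T_e⁴, we need N ≥ (T_s/T_e)⁴ − 1 = 11.661.
The minimum whole number is N = 12.

12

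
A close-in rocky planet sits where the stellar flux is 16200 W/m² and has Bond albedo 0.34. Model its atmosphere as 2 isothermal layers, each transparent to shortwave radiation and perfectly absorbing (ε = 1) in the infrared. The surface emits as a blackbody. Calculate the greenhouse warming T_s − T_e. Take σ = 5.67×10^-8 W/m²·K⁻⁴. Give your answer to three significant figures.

Top-of-atmosphere balance: σT_e⁴ = S(1−α)/4 = 2673 W/m² → T_e = 466.0 K.
T_s = (N+1)^(1/4)·T_e = 613.2 K.
Warming: T_s − T_e = 147.3 K.

147 K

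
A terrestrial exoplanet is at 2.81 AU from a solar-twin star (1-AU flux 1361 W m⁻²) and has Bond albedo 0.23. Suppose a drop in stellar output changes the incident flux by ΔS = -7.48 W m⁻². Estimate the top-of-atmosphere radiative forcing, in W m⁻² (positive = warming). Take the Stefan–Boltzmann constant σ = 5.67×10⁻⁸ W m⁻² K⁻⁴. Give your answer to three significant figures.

-1.44 W m⁻²

Irradiance scales as 1/d², so S = 1361 W m⁻² × (1/2.81)² = 172.4 W m⁻².
Only a fraction (1−α) is absorbed and it's spread over 4πR², so ΔF = (1−α)ΔS/4 = -1.440 W m⁻².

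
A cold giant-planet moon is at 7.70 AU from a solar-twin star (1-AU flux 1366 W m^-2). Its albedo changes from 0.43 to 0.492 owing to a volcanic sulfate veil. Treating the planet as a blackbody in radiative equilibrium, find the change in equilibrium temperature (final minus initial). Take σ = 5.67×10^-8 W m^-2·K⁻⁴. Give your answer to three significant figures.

Irradiance scales as 1/d², so S = 1366 W m^-2 × (1/7.70)² = 23.04 W m^-2.
Before: T₁ = [23.04·0.57/(4σ)]^(1/4) = 87.23 K.
Final:   T₂ = [S(1−0.492)/(4σ)]^(1/4) = 84.76 K.
ΔT = T₂ − T₁ = -2.475 K.

-2.48 K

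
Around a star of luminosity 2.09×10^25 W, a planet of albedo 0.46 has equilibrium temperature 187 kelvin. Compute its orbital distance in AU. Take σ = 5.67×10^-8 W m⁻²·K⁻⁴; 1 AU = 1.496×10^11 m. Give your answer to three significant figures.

0.380 AU

The flux needed for this T is 4σT⁴/(1−0.46) = 513.6 W m⁻².
Then d = [L/(4πS)]^(1/2) = 5.691×10^10 m, i.e. 0.3804 AU.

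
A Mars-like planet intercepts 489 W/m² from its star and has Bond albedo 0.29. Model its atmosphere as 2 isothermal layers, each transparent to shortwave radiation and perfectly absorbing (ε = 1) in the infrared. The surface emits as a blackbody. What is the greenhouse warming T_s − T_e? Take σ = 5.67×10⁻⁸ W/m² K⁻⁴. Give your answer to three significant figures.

The effective emission temperature is T_e = [S(1−α)/(4σ)]^¼ = 197.8 K.
T_s = (N+1)^(1/4)·T_e = 260.3 K.
Warming: T_s − T_e = 62.52 K.

62.5 kelvin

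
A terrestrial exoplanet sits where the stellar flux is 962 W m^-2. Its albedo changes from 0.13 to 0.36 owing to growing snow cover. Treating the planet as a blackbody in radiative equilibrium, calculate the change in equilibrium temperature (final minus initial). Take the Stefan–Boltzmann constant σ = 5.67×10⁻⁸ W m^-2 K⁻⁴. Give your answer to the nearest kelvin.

With α = 0.13, T₁ = 246.5 K.
With α = 0.36, T₂ = 228.3 K.
Change: 228.3 − 246.5 = -18.21 K.

-18 K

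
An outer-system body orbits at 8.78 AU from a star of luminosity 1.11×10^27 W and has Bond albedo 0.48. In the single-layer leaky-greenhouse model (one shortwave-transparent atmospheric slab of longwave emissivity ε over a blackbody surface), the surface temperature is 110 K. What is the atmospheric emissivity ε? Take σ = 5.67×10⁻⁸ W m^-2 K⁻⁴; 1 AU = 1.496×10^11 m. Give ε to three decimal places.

Orbital distance: d = 8.78 AU = 1.313×10^12 m.
S = L/(4πd²) = 51.20 W m^-2.
Effective temperature: T_e = [S(1−α)/(4σ)]^(1/4) = 104.1 K.
Since (2−ε)/2 = (T_e/T_s)⁴ = 0.8018, ε = 0.3965.

0.396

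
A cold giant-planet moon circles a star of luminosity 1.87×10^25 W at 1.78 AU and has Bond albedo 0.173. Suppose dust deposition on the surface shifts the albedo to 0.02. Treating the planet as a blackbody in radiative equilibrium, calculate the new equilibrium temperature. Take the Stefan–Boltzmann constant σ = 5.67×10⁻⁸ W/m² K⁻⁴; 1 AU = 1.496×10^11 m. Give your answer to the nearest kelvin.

d = 1.78 × 1.496×10^11 m = 2.663×10^11 m.
Spreading L over a sphere of radius d: S = 1.87×10^25/(4π·2.66×10^11²) = 20.99 W/m².
With the new albedo, S(1−α₂)/4 = 5.142 W/m², so T₂ = 97.58 K.

98 kelvin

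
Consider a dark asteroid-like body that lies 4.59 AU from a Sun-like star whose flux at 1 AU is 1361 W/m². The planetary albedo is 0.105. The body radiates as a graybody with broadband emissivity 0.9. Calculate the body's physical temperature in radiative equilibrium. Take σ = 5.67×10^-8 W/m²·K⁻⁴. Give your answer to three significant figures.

130 K

By the inverse-square law, S = 1361/4.59² = 64.60 W/m².
The planet absorbs (1−α)S over its disc πR² and re-emits over 4πR², so the mean absorbed flux is (1−0.105)·64.60/4 = 14.45 W/m².
Radiative balance εσT⁴ = 14.45 gives T = [14.45/(0.9·σ)]^(1/4) = 129.7 K.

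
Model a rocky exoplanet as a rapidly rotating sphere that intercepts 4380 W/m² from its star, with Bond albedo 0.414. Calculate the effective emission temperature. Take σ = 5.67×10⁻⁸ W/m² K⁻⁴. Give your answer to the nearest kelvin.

326 K

Absorbed flux (global mean): S(1−α)/4 = 4380·0.586/4 = 641.7 W/m².
Set σT⁴ = 641.7 → T = (641.7/σ)^(1/4) = 326.2 K.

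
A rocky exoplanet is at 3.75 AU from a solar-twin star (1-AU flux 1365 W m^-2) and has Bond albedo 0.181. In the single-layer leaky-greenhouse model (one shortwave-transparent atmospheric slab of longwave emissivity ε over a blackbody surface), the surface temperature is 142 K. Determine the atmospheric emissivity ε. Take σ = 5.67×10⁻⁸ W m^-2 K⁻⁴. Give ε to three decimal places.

0.276

Flux at the orbit: S = 1365/(3.75)² = 97.07 W m^-2.
Effective temperature: T_e = [S(1−α)/(4σ)]^(1/4) = 136.8 K.
Inverting T_s⁴ = 2T_e⁴/(2−ε): (T_e/T_s)⁴ = 0.8621, so ε = 2(1 − 0.8621) = 0.2758.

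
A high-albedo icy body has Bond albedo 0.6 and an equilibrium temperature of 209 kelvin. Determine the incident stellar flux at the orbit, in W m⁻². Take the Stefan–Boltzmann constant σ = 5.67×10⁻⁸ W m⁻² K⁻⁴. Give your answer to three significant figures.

1080 W m⁻²

Invert the energy balance for S: S = 4σT⁴/(1−α).
σT⁴ = 5.67×10⁻⁸·(209)⁴ = 108.2 W m⁻².
S = 4·108.2/0.4 = 1082 W m⁻².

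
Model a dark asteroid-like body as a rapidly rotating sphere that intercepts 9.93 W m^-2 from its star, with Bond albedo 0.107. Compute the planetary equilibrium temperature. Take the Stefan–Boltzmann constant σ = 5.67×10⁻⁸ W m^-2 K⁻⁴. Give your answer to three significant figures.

79.1 K

Absorbed flux (global mean): S(1−α)/4 = 9.930·0.893/4 = 2.217 W m^-2.
Balancing against σT⁴: T = (2.217/5.67×10⁻⁸)^(1/4) = 79.08 K.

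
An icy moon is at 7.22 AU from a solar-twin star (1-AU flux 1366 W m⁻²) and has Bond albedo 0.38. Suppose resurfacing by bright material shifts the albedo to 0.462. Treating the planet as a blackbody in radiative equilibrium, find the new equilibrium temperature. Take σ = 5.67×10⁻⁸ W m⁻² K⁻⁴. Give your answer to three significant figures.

88.8 K

By the inverse-square law, S = 1366/7.22² = 26.20 W m⁻².
T₂ = [S(1−α₂)/(4σ)]^(1/4) = [26.20·0.538/(4σ)]^(1/4) = 88.79 K.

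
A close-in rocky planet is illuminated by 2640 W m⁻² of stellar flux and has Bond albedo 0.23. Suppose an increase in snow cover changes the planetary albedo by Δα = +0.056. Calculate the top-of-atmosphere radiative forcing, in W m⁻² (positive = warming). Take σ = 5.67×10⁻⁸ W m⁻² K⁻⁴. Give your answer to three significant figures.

-37.0 W m⁻²

TOA radiative forcing: ΔF = −S·Δα/4 = −2640·(+0.056)/4 = -36.96 W m⁻².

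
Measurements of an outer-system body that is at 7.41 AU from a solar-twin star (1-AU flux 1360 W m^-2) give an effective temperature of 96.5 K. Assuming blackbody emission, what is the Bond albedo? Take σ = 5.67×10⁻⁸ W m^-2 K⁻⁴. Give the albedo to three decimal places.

0.206

By the inverse-square law, S = 1360/7.41² = 24.77 W m^-2.
Energy balance: S(1−α)/4 = σT⁴, so 1−α = 4σT⁴/S.
σT⁴ = 4.917 W m^-2, so 4σT⁴ = 19.67 W m^-2.
1−α = 19.67/24.77 = 0.7941, so α = 0.2059.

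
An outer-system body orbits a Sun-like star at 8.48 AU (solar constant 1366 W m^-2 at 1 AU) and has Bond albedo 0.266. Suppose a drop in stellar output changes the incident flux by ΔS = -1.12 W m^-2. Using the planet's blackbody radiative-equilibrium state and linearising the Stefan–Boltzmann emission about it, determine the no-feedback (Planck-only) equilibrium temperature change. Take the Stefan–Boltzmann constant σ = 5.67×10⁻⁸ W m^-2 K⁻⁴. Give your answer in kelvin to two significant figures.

-1.3 kelvin

Irradiance scales as 1/d², so S = 1366 W m^-2 × (1/8.48)² = 19.00 W m^-2.
Reference equilibrium: T_e = [S(1−α)/(4σ)]^(1/4) = 88.55 K.
Only a fraction (1−α) is absorbed and it's spread over 4πR², so ΔF = (1−α)ΔS/4 = -0.2055 W m^-2.
Linearising σT⁴ gives d(σT⁴)/dT = 4σT_e³ = 0.1575 W m^-2 per K.
ΔT₀ = ΔF/λ_P = -0.2055/0.1575 = -1.31 K.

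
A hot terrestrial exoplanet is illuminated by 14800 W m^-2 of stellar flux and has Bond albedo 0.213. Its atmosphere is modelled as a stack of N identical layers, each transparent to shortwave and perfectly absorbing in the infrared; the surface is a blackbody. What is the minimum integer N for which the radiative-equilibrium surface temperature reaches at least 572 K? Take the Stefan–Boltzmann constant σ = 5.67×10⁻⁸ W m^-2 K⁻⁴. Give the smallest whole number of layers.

2

OLR = S(1−α)/4 = 2912 W m^-2; the top layer radiates at T_e = 476.0 K.
Need (N+1)T_e⁴ ≥ T_s⁴, i.e. N+1 ≥ (572/476.0)⁴ = 2.084.
So N ≥ 1.084; the smallest integer is N = 2.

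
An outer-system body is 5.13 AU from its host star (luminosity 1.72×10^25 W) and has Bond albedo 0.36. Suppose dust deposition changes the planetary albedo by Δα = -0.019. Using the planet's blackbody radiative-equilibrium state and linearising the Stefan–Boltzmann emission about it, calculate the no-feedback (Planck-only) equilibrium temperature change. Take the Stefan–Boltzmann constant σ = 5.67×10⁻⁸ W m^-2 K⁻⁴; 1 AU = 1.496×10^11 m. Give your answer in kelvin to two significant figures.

Orbital distance: d = 5.13 AU = 7.674×10^11 m.
Spreading L over a sphere of radius d: S = 1.72×10^25/(4π·7.67×10^11²) = 2.324 W m^-2.
The baseline emission temperature is T_e = 50.60 K.
ΔF = −(S/4)Δα = −(2.324/4)×(-0.019) = 0.01104 W m^-2.
Planck response: λ_P = 4σT_e³ = 4·5.67×10⁻⁸·(50.60)³ = 0.02939 W m^-2/K.
So ΔT₀ = 0.01104/0.02939 = 0.376 K.

0.38 K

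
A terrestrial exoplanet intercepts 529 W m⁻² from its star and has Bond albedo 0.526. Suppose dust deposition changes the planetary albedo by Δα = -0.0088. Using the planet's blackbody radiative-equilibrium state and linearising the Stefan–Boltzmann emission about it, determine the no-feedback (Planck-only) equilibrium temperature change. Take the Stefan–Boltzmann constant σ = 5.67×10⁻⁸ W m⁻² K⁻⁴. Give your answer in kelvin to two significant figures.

Unperturbed T_e = [529.0·(1−0.526)/(4σ)]^¼ = 182.3 K.
TOA radiative forcing: ΔF = −S·Δα/4 = −529.0·(-0.0088)/4 = 1.164 W m⁻².
The Planck feedback parameter is 4σT_e³ = 1.375 W m⁻²/K.
Hence the no-feedback warming is ΔF/(4σT_e³) = 0.846 K.

0.85 K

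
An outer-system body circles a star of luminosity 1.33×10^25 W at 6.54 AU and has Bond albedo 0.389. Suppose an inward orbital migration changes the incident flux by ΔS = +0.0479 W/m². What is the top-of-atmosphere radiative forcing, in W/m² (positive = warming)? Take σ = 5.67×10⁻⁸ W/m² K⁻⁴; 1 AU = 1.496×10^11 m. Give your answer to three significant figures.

d = 6.54 × 1.496×10^11 m = 9.784×10^11 m.
Flux at the orbit: S = L/(4πd²) = 1.33×10^25/(4π·(9.78×10^11)²) = 1.106 W/m².
ΔF = Δ[S(1−α)]/4 = (1−0.389)·+0.0479/4 = 0.007317 W/m².

0.00732 W/m²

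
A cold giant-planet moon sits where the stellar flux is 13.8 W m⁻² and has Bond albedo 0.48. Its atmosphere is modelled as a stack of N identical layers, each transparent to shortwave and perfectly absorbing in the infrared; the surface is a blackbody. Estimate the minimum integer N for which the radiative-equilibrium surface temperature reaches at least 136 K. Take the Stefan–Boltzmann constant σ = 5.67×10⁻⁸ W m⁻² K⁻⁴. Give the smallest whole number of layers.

10

Top-of-atmosphere balance: σT_e⁴ = S(1−α)/4 = 1.794 W m⁻² → T_e = 75.00 K.
Since T_s⁴ = (N+1)T_e⁴, we need N ≥ (T_s/T_e)⁴ − 1 = 9.812.
Rounding up, N = 10.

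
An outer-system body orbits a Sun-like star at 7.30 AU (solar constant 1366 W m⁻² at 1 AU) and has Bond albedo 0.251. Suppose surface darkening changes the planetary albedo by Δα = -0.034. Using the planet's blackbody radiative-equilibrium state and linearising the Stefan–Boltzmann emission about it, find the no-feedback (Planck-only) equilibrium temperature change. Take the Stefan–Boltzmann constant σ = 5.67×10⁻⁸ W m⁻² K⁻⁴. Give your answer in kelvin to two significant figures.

Flux at the orbit: S = 1366/(7.30)² = 25.63 W m⁻².
The baseline emission temperature is T_e = 95.92 K.
TOA radiative forcing: ΔF = −S·Δα/4 = −25.63·(-0.034)/4 = 0.2179 W m⁻².
The Planck feedback parameter is 4σT_e³ = 0.2002 W m⁻²/K.
Hence the no-feedback warming is ΔF/(4σT_e³) = 1.09 K.

1.1 K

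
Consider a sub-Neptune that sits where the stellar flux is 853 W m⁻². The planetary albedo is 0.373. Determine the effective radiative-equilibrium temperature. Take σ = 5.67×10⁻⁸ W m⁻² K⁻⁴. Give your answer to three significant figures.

Averaging over the sphere, the absorbed flux is S(1−α)/4 = 133.7 W m⁻².
Balancing against σT⁴: T = (133.7/5.67×10⁻⁸)^(1/4) = 220.4 K.

220 K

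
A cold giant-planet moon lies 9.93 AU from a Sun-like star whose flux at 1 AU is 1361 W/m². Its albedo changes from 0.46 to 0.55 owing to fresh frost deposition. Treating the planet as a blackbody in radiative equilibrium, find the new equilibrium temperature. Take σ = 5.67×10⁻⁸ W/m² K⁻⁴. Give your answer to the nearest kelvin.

72 K

By the inverse-square law, S = 1361/9.93² = 13.80 W/m².
New equilibrium: T₂ = [(1−0.55)·13.80/(4σ)]^(1/4) = 72.34 K.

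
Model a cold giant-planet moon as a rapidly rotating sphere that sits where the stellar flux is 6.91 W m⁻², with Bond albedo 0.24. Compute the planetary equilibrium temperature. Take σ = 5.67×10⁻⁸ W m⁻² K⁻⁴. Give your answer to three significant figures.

69.4 K

Absorbed flux (global mean): S(1−α)/4 = 6.910·0.76/4 = 1.313 W m⁻².
Set σT⁴ = 1.313 → T = (1.313/σ)^(1/4) = 69.37 K.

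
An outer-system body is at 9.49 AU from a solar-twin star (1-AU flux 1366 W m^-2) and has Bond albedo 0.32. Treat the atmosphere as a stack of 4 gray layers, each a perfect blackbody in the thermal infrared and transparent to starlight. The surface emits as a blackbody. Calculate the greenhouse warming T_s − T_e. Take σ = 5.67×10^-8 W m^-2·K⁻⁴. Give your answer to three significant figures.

40.7 kelvin

Flux at the orbit: S = 1366/(9.49)² = 15.17 W m^-2.
The effective emission temperature is T_e = [S(1−α)/(4σ)]^¼ = 82.12 K.
T_s = (N+1)^(1/4)·T_e = 122.8 K.
So the greenhouse effect raises the surface by 122.8 − 82.12 = 40.68 K.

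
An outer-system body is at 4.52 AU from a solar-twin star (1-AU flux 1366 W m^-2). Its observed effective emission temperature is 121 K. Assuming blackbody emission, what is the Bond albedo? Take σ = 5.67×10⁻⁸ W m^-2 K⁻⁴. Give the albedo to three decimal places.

0.273

Flux at the orbit: S = 1366/(4.52)² = 66.86 W m^-2.
Energy balance: S(1−α)/4 = σT⁴, so 1−α = 4σT⁴/S.
4σT⁴ = 4·5.67×10⁻⁸·(121)⁴ = 48.62 W m^-2.
Hence α = 1 − 48.62/66.86 = 0.2729.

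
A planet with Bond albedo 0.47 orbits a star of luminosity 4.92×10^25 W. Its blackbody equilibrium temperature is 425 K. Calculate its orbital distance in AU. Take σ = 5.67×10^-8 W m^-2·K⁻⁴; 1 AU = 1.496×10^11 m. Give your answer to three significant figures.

The flux needed for this T is 4σT⁴/(1−0.47) = 13960 W m^-2.
Then d = [L/(4πS)]^(1/2) = 1.675×10^10 m, i.e. 0.1119 AU.

0.112 AU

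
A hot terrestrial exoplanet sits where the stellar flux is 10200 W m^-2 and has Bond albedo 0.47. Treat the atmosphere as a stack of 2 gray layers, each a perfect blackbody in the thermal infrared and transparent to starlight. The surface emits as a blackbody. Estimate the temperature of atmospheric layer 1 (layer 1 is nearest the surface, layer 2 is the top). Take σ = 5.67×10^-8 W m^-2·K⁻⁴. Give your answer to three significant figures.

467 K

OLR = S(1−α)/4 = 1352 W m^-2; the top layer radiates at T_e = 392.9 K.
The net upward flux σT_e⁴ is constant between every pair of levels, so T_k⁴ = (N+1−k)T_e⁴.
With k = 1: T_1 = (2+1−1)^¼·392.9 K = 467.3 K.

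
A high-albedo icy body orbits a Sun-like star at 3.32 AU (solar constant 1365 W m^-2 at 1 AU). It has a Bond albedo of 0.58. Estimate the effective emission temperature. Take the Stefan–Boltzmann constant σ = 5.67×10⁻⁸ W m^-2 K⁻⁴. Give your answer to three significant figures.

123 K

Flux at the orbit: S = 1365/(3.32)² = 123.8 W m^-2.
The planet absorbs (1−α)S over its disc πR² and re-emits over 4πR², so the mean absorbed flux is (1−0.58)·123.8/4 = 13.00 W m^-2.
Set σT⁴ = 13.00 → T = (13.00/σ)^(1/4) = 123.1 K.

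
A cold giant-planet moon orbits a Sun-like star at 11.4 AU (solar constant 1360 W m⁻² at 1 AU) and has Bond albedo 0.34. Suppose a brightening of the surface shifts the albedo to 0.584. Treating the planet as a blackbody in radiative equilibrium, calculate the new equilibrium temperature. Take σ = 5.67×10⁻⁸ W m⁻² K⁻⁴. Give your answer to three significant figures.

66.2 kelvin

Flux at the orbit: S = 1360/(11.4)² = 10.46 W m⁻².
T₂ = [S(1−α₂)/(4σ)]^(1/4) = [10.46·0.416/(4σ)]^(1/4) = 66.19 K.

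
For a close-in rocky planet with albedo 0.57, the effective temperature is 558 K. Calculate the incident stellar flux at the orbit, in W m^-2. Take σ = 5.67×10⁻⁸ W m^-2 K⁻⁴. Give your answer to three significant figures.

51100 W m^-2

Invert the energy balance for S: S = 4σT⁴/(1−α).
σT⁴ = 5.67×10⁻⁸·(558)⁴ = 5497 W m^-2.
S = 4·5497/0.43 = 51130 W m^-2.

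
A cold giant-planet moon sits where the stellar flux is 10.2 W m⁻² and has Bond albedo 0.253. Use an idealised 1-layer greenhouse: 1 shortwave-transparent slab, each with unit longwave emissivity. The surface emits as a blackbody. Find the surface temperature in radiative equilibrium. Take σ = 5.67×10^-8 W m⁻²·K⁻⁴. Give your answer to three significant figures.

90.5 kelvin

OLR = S(1−α)/4 = 1.905 W m⁻²; the top layer radiates at T_e = 76.13 K.
Layer-by-layer balance gives σT_s⁴ = (N+1)σT_e⁴, so T_s = 2^¼·76.13 = 90.54 K.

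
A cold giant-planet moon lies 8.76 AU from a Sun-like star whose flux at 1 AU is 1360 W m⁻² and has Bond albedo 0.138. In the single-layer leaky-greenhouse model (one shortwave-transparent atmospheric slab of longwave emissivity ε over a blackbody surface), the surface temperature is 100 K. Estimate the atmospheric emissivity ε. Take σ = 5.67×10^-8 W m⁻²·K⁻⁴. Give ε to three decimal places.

0.653

By the inverse-square law, S = 1360/8.76² = 17.72 W m⁻².
TOA balance gives T_e = 90.59 K.
Inverting T_s⁴ = 2T_e⁴/(2−ε): (T_e/T_s)⁴ = 0.6736, so ε = 2(1 − 0.6736) = 0.6528.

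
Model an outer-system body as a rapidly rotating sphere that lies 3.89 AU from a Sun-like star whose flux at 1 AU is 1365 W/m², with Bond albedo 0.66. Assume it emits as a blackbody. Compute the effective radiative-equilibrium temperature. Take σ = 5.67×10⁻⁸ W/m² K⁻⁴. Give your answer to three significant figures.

Flux at the orbit: S = 1365/(3.89)² = 90.21 W/m².
Absorbed flux (global mean): S(1−α)/4 = 90.21·0.34/4 = 7.667 W/m².
In equilibrium σT⁴ equals this, so T = 107.8 K.

108 K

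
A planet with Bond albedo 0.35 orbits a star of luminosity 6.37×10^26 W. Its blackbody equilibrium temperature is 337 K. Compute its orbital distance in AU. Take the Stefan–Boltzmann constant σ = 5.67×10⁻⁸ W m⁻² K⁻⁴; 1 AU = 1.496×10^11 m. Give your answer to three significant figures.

0.709 AU

The flux needed for this T is 4σT⁴/(1−0.35) = 4500 W m⁻².
S = L/(4πd²) → d = √(L/4πS) = √(6.37×10^26/(4π·4500)) = 1.061×10^11 m = 0.7094 AU.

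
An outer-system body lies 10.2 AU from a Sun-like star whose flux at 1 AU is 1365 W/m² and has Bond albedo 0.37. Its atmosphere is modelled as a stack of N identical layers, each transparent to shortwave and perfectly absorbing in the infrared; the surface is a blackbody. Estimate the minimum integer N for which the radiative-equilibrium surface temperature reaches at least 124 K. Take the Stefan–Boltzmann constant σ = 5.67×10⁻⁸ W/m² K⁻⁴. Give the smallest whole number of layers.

6

By the inverse-square law, S = 1365/10.2² = 13.12 W/m².
OLR = S(1−α)/4 = 2.066 W/m²; the top layer radiates at T_e = 77.70 K.
Need (N+1)T_e⁴ ≥ T_s⁴, i.e. N+1 ≥ (124/77.70)⁴ = 6.487.
So N ≥ 5.487; the smallest integer is N = 6.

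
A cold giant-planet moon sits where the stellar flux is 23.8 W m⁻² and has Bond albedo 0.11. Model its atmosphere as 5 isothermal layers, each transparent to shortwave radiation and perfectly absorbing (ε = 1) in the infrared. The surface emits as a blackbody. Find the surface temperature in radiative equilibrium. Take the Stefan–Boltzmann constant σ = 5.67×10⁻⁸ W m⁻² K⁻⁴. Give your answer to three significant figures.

154 K

OLR = S(1−α)/4 = 5.296 W m⁻²; the top layer radiates at T_e = 98.31 K.
Layer-by-layer balance gives σT_s⁴ = (N+1)σT_e⁴, so T_s = 6^¼·98.31 = 153.9 K.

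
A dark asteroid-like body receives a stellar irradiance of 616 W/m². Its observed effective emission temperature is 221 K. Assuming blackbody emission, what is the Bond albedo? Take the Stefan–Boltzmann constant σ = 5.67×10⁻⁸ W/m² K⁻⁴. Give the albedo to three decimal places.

Energy balance: S(1−α)/4 = σT⁴, so 1−α = 4σT⁴/S.
σT⁴ = 135.3 W/m², so 4σT⁴ = 541.0 W/m².
1−α = 541.0/616.0 = 0.8783, so α = 0.1217.

0.122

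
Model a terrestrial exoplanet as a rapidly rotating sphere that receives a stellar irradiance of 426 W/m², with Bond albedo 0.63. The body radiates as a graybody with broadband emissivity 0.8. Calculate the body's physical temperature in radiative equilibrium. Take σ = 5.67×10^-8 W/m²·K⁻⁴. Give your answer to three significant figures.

The planet absorbs (1−α)S over its disc πR² and re-emits over 4πR², so the mean absorbed flux is (1−0.63)·426.0/4 = 39.41 W/m².
Equating to εσT⁴ with ε = 0.8: T = (39.41/0.8σ)^(1/4) = 171.7 K.

172 K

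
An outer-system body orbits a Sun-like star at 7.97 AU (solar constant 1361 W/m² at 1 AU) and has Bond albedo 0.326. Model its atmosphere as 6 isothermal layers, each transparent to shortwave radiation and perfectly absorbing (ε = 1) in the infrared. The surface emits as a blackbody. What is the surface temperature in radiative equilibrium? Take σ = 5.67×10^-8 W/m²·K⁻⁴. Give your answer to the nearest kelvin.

145 K

By the inverse-square law, S = 1361/7.97² = 21.43 W/m².
OLR = S(1−α)/4 = 3.610 W/m²; the top layer radiates at T_e = 89.33 K.
With N = 6 opaque layers, T_s = (N+1)^(1/4)·T_e = 7^(1/4)·89.33 = 145.3 K.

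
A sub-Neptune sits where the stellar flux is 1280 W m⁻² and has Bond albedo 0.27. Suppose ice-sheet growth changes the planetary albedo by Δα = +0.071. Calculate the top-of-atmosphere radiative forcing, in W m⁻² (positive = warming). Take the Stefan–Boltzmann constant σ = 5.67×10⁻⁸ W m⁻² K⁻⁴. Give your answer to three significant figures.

ΔF = −(S/4)Δα = −(1280/4)×(+0.071) = -22.72 W m⁻².

-22.7 W m⁻²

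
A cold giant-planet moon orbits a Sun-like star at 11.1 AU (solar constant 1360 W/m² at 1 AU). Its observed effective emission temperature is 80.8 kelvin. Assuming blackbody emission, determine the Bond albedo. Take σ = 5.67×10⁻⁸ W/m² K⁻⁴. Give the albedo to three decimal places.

Irradiance scales as 1/d², so S = 1360 W/m² × (1/11.1)² = 11.04 W/m².
Energy balance: S(1−α)/4 = σT⁴, so 1−α = 4σT⁴/S.
4σT⁴ = 4·5.67×10⁻⁸·(80.8)⁴ = 9.667 W/m².
1−α = 9.667/11.04 = 0.8758, so α = 0.1242.

0.124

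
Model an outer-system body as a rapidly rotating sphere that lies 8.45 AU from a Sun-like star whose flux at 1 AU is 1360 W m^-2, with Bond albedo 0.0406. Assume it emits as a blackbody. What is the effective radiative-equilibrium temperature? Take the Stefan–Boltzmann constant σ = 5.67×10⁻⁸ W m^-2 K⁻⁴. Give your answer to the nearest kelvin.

95 K

Flux at the orbit: S = 1360/(8.45)² = 19.05 W m^-2.
Absorbed flux (global mean): S(1−α)/4 = 19.05·0.959/4 = 4.568 W m^-2.
Set σT⁴ = 4.568 → T = (4.568/σ)^(1/4) = 94.74 K.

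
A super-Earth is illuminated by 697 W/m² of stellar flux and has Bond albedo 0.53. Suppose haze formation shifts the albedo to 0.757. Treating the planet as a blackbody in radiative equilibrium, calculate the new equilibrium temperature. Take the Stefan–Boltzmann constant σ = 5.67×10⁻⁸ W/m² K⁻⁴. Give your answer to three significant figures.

165 K

With the new albedo, S(1−α₂)/4 = 42.34 W/m², so T₂ = 165.3 K.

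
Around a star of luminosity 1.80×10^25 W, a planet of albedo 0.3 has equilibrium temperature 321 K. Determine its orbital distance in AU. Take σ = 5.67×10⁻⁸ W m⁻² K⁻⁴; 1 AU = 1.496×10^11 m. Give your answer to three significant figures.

The flux needed for this T is 4σT⁴/(1−0.3) = 3440 W m⁻².
S = L/(4πd²) → d = √(L/4πS) = √(1.80×10^25/(4π·3440)) = 2.041×10^10 m = 0.1364 AU.

0.136 AU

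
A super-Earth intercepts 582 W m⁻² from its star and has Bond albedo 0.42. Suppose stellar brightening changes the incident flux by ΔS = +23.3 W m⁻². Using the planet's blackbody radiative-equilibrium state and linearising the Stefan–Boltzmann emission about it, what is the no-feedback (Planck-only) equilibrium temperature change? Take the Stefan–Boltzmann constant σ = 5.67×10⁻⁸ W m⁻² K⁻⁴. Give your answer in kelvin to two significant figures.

2.0 kelvin

Unperturbed T_e = [582.0·(1−0.42)/(4σ)]^¼ = 196.4 K.
ΔF = Δ[S(1−α)]/4 = (1−0.42)·+23.3/4 = 3.379 W m⁻².
Planck response: λ_P = 4σT_e³ = 4·5.67×10⁻⁸·(196.4)³ = 1.719 W m⁻²/K.
ΔT₀ = ΔF/λ_P = 3.379/1.719 = 1.97 K.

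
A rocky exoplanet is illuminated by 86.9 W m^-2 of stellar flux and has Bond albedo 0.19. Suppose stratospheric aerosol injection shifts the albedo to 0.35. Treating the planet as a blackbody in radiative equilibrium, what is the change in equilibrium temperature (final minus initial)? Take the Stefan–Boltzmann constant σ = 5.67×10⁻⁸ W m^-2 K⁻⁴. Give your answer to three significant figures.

-7.10 K

Before: T₁ = [86.90·0.81/(4σ)]^(1/4) = 132.7 K.
After:  T₂ = [86.90·0.65/(4σ)]^(1/4) = 125.6 K.
Change: 125.6 − 132.7 = -7.105 K.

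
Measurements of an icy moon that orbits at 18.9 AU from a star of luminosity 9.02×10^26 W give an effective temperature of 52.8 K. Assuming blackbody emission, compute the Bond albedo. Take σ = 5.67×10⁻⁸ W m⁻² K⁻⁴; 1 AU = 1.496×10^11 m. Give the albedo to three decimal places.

Orbital distance: d = 18.9 AU = 2.827×10^12 m.
S = L/(4πd²) = 8.979 W m⁻².
Rearranging the radiative balance, α = 1 − 4σT⁴/S.
σT⁴ = 0.4407 W m⁻², so 4σT⁴ = 1.763 W m⁻².
Hence α = 1 − 1.763/8.979 = 0.8037.

0.804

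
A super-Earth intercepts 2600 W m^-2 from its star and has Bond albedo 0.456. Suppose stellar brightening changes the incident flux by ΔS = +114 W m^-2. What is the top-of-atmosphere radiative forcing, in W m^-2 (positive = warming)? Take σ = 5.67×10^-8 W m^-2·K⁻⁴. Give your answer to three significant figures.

Only a fraction (1−α) is absorbed and it's spread over 4πR², so ΔF = (1−α)ΔS/4 = 15.50 W m^-2.

15.5 W m^-2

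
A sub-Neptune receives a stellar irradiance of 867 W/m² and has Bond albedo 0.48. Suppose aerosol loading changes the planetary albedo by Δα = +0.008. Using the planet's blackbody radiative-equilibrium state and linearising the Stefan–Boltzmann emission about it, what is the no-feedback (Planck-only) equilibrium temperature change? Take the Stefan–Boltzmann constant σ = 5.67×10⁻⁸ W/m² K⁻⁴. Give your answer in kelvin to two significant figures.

-0.81 kelvin

Reference equilibrium: T_e = [S(1−α)/(4σ)]^(1/4) = 211.2 K.
ΔF = −(S/4)Δα = −(867.0/4)×(+0.008) = -1.734 W/m².
The Planck feedback parameter is 4σT_e³ = 2.135 W/m²/K.
ΔT₀ = ΔF/λ_P = -1.734/2.135 = -0.812 K.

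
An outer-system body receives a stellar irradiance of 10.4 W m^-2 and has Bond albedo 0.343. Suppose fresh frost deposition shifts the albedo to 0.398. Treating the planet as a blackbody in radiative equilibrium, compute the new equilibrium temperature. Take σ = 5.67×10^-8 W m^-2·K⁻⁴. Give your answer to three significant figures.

T₂ = [S(1−α₂)/(4σ)]^(1/4) = [10.40·0.602/(4σ)]^(1/4) = 72.48 K.

72.5 kelvin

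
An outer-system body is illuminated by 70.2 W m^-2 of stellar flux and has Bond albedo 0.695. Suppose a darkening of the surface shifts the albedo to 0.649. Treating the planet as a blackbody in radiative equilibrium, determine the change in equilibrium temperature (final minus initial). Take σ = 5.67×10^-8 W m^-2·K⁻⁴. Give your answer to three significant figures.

3.52 K

With α = 0.695, T₁ = 98.57 K.
With α = 0.649, T₂ = 102.1 K.
Change: 102.1 − 98.57 = 3.523 K.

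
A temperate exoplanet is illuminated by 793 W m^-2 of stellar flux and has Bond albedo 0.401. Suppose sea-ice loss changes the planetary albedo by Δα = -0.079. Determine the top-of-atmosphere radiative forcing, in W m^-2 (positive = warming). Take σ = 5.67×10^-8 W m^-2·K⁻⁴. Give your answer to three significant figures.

15.7 W m^-2

ΔF = −(S/4)Δα = −(793.0/4)×(-0.079) = 15.66 W m^-2.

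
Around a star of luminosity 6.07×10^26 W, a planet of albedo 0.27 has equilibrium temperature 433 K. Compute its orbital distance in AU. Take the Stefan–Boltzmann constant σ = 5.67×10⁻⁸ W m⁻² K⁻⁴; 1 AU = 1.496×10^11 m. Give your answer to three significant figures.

Required flux: S = 4σT⁴/(1−α) = 10920 W m⁻².
Then d = [L/(4πS)]^(1/2) = 6.650×10^10 m, i.e. 0.4446 AU.

0.445 AU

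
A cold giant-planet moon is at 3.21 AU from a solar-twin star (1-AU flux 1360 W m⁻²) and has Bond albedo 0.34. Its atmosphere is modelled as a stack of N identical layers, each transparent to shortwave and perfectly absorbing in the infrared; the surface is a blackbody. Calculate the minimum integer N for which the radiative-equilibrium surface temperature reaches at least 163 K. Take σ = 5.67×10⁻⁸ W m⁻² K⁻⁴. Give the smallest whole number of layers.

1

By the inverse-square law, S = 1360/3.21² = 132.0 W m⁻².
OLR = S(1−α)/4 = 21.78 W m⁻²; the top layer radiates at T_e = 140.0 K.
T_s = (N+1)^(1/4)·T_e ≥ 163 K requires N+1 ≥ (T_s/T_e)⁴ = (163/140.0)⁴ = 1.838.
Rounding up, N = 1.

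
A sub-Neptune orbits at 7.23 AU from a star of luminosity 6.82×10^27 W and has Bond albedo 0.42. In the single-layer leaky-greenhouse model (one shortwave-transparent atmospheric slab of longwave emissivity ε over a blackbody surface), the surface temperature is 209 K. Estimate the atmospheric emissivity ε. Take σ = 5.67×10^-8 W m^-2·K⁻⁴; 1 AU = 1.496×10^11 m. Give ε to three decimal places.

0.756

d = 7.23 × 1.496×10^11 m = 1.082×10^12 m.
S = L/(4πd²) = 463.9 W m^-2.
TOA balance gives T_e = 185.6 K.
Since (2−ε)/2 = (T_e/T_s)⁴ = 0.6218, ε = 0.7564.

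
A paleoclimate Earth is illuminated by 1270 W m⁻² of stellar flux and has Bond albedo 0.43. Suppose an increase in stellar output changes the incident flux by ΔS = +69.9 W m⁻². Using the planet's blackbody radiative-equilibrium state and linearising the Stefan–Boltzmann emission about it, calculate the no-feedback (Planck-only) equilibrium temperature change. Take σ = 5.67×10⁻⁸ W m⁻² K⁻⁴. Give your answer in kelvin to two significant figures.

Reference equilibrium: T_e = [S(1−α)/(4σ)]^(1/4) = 237.7 K.
Only a fraction (1−α) is absorbed and it's spread over 4πR², so ΔF = (1−α)ΔS/4 = 9.961 W m⁻².
Linearising σT⁴ gives d(σT⁴)/dT = 4σT_e³ = 3.046 W m⁻² per K.
Hence the no-feedback warming is ΔF/(4σT_e³) = 3.27 K.

3.3 K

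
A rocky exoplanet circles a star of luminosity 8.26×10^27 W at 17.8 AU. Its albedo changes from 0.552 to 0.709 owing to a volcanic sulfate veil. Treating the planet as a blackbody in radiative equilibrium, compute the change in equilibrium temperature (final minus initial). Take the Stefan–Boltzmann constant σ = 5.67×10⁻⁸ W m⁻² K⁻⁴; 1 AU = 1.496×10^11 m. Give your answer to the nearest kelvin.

d = 17.8 × 1.496×10^11 m = 2.663×10^12 m.
Flux at the orbit: S = L/(4πd²) = 8.26×10^27/(4π·(2.66×10^12)²) = 92.70 W m⁻².
Initial: T₁ = [S(1−0.552)/(4σ)]^(1/4) = 116.3 K.
With α = 0.709, T₂ = 104.4 K.
Change: 104.4 − 116.3 = -11.89 K.

-12 K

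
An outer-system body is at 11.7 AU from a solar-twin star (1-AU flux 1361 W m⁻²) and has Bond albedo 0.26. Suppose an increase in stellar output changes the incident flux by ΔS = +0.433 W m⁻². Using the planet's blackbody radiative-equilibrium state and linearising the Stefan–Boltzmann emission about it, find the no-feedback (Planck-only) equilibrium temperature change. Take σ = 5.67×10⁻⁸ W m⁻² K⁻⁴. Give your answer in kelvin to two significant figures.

By the inverse-square law, S = 1361/11.7² = 9.942 W m⁻².
Unperturbed T_e = [9.942·(1−0.26)/(4σ)]^¼ = 75.47 K.
Only a fraction (1−α) is absorbed and it's spread over 4πR², so ΔF = (1−α)ΔS/4 = 0.08010 W m⁻².
The Planck feedback parameter is 4σT_e³ = 0.09749 W m⁻²/K.
ΔT₀ = ΔF/λ_P = 0.08010/0.09749 = 0.822 K.

0.82 K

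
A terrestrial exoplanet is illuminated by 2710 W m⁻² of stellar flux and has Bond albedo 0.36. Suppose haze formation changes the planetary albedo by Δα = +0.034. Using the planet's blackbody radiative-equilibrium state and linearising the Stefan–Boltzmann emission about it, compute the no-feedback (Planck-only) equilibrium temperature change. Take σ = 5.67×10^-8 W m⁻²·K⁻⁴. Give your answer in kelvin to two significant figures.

Unperturbed T_e = [2710·(1−0.36)/(4σ)]^¼ = 295.7 K.
ΔF = −(S/4)Δα = −(2710/4)×(+0.034) = -23.04 W m⁻².
The Planck feedback parameter is 4σT_e³ = 5.865 W m⁻²/K.
Hence the no-feedback warming is ΔF/(4σT_e³) = -3.93 K.

-3.9 K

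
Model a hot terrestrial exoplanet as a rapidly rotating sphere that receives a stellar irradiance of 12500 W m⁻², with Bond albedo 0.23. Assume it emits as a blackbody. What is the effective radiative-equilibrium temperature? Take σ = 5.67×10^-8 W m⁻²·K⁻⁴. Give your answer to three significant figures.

454 K

Averaging over the sphere, the absorbed flux is S(1−α)/4 = 2406 W m⁻².
Balancing against σT⁴: T = (2406/5.67×10⁻⁸)^(1/4) = 453.9 K.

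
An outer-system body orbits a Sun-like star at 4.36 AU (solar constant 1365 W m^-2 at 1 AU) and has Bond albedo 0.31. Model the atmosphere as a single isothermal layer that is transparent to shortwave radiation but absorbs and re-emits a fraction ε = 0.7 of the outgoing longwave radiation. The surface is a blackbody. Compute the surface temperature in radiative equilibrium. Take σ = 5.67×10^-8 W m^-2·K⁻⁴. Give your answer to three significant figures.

135 K

Flux at the orbit: S = 1365/(4.36)² = 71.81 W m^-2.
At the top of the atmosphere, σT_e⁴ = S(1−α)/4 = 12.39 W m^-2, giving T_e = 121.6 K.
For a single slab of emissivity ε, T_s⁴ = 2T_e⁴/(2−ε); thus T_s = 121.6·(1.538)^(1/4) = 135.4 K.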